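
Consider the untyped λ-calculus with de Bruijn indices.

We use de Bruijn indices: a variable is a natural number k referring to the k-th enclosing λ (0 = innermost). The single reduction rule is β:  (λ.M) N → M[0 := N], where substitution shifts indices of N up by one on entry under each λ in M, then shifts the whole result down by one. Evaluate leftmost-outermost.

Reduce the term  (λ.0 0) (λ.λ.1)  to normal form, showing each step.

  start: (λ.0 0) (λ.λ.1)
  step 1: (λ.λ.1) (λ.λ.1)
  step 2: λ.λ.λ.1

Answer: normal form = λ.λ.λ.1  (in 2 steps)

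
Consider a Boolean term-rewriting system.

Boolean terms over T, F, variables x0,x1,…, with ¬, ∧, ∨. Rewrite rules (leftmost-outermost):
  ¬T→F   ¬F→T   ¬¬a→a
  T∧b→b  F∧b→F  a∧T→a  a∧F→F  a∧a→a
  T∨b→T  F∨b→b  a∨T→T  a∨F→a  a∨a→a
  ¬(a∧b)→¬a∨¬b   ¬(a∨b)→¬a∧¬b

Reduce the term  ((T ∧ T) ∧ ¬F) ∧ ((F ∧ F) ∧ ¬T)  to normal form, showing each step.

  start: ((T ∧ T) ∧ ¬F) ∧ ((F ∧ F) ∧ ¬T)
  [1] (T ∧ ¬F) ∧ ((F ∧ F) ∧ ¬T)
  [2] ¬F ∧ ((F ∧ F) ∧ ¬T)
  [3] T ∧ ((F ∧ F) ∧ ¬T)
  [4] (F ∧ F) ∧ ¬T
  [5] F ∧ ¬T
  [6] F

Answer: normal form = F  (in 6 steps)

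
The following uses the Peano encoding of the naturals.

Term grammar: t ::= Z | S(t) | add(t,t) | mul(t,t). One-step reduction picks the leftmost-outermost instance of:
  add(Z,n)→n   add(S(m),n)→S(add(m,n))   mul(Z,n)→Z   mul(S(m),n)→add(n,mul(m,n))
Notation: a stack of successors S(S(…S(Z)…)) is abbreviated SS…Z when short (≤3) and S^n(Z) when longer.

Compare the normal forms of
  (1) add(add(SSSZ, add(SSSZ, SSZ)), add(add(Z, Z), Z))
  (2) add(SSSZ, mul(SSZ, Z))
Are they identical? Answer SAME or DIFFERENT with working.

Term A:
  start: add(add(SSSZ, add(SSSZ, SSZ)), add(add(Z, Z), Z))
  [1] add(S(add(SSZ, add(SSSZ, SSZ))), add(add(Z, Z), Z))
  [2] S(add(add(SSZ, add(SSSZ, SSZ)), add(add(Z, Z), Z)))
  [3] S(add(S(add(SZ, add(SSSZ, SSZ))), add(add(Z, Z), Z)))
  [4] S(S(add(add(SZ, add(SSSZ, SSZ)), add(add(Z, Z), Z))))
  [5] S(S(add(S(add(Z, add(SSSZ, SSZ))), add(add(Z, Z), Z))))
  [6] S(S(S(add(add(Z, add(SSSZ, SSZ)), add(add(Z, Z), Z)))))
  [7] S(S(S(add(add(SSSZ, SSZ), add(add(Z, Z), Z)))))
  [8] S(S(S(add(S(add(SSZ, SSZ)), add(add(Z, Z), Z)))))
  [9] S(S(S(S(add(add(SSZ, SSZ), add(add(Z, Z), Z))))))
  [10] S(S(S(S(add(S(add(SZ, SSZ)), add(add(Z, Z), Z))))))
  [11] S(S(S(S(S(add(add(SZ, SSZ), add(add(Z, Z), Z)))))))
  [12] S(S(S(S(S(add(S(add(Z, SSZ)), add(add(Z, Z), Z)))))))
  [13] S(S(S(S(S(S(add(add(Z, SSZ), add(add(Z, Z), Z))))))))
  [14] S(S(S(S(S(S(add(SSZ, add(add(Z, Z), Z))))))))
  [15] S(S(S(S(S(S(S(add(SZ, add(add(Z, Z), Z)))))))))
  [16] S(S(S(S(S(S(S(S(add(Z, add(add(Z, Z), Z))))))))))
  [17] S(S(S(S(S(S(S(S(add(add(Z, Z), Z)))))))))
  [18] S(S(S(S(S(S(S(S(add(Z, Z)))))))))
  [19] S^8(Z)

Term B:
  start: add(SSSZ, mul(SSZ, Z))
  [1] S(add(SSZ, mul(SSZ, Z)))
  [2] S(S(add(SZ, mul(SSZ, Z))))
  [3] S(S(S(add(Z, mul(SSZ, Z)))))
  [4] S(S(S(mul(SSZ, Z))))
  [5] S(S(S(add(Z, mul(SZ, Z)))))
  [6] S(S(S(mul(SZ, Z))))
  [7] S(S(S(add(Z, mul(Z, Z)))))
  [8] S(S(S(mul(Z, Z))))
  [9] SSSZ

Answer: DIFFERENT — A ⇓ S^8(Z), B ⇓ SSSZ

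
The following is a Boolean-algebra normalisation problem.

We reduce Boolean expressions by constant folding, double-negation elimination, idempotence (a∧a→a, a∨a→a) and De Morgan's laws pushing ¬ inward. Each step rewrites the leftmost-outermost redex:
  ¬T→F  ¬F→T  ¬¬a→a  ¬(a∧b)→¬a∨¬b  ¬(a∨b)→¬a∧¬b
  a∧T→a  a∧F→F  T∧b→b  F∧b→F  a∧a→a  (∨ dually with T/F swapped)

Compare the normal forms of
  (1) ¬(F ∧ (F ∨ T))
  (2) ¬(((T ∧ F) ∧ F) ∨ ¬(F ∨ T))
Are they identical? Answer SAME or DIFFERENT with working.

Answer: SAME — A ⇓ T, B ⇓ T

Working:
Term A:
  start: ¬(F ∧ (F ∨ T))
  →1  ¬F ∨ ¬(F ∨ T)
  →2  T ∨ ¬(F ∨ T)
  →3  T

Term B:
  start: ¬(((T ∧ F) ∧ F) ∨ ¬(F ∨ T))
  →1  ¬((T ∧ F) ∧ F) ∧ ¬¬(F ∨ T)
  →2  (¬(T ∧ F) ∨ ¬F) ∧ ¬¬(F ∨ T)
  →3  ((¬T ∨ ¬F) ∨ ¬F) ∧ ¬¬(F ∨ T)
  →4  ((F ∨ ¬F) ∨ ¬F) ∧ ¬¬(F ∨ T)
  →5  (¬F ∨ ¬F) ∧ ¬¬(F ∨ T)
  →6  ¬F ∧ ¬¬(F ∨ T)
  →7  T ∧ ¬¬(F ∨ T)
  →8  ¬¬(F ∨ T)
  →9  F ∨ T
  →10  T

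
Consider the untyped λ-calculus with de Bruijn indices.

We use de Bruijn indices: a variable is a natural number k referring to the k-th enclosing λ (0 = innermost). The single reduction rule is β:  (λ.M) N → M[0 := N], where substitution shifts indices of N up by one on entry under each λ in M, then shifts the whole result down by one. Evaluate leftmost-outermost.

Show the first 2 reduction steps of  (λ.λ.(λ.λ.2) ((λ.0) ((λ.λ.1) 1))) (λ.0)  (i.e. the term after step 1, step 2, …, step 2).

  start: (λ.λ.(λ.λ.2) ((λ.0) ((λ.λ.1) 1))) (λ.0)
  →1  λ.(λ.λ.2) ((λ.0) ((λ.λ.1) (λ.0)))
  →2  λ.λ.1

Answer: after 2 steps: λ.λ.1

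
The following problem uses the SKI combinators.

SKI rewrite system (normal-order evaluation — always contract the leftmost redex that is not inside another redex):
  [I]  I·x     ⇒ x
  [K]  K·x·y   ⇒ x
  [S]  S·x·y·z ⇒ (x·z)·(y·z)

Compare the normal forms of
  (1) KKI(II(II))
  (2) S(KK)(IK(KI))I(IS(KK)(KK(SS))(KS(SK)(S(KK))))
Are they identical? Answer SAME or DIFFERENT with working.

Term A:
  start: KKI(II(II))
  [1] K(II(II))
  [2] K(I(II))
  [3] K(II)
  [4] KI

Term B:
  start: S(KK)(IK(KI))I(IS(KK)(KK(SS))(KS(SK)(S(KK))))
  [1] KKI(IK(KI)I)(IS(KK)(KK(SS))(KS(SK)(S(KK))))
  [2] K(IK(KI)I)(IS(KK)(KK(SS))(KS(SK)(S(KK))))
  [3] IK(KI)I
  [4] K(KI)I
  [5] KI

Answer: SAME — A ⇓ KI, B ⇓ KI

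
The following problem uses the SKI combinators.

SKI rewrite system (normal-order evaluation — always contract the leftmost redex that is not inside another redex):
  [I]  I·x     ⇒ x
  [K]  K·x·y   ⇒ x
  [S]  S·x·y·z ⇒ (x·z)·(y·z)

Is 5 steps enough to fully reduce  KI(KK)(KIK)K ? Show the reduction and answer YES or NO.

Answer: YES — reaches normal form K in 4 ≤ 5 steps

Reduction:
  start: KI(KK)(KIK)K
  →1  I(KIK)K
  →2  KIKK
  →3  IK
  →4  K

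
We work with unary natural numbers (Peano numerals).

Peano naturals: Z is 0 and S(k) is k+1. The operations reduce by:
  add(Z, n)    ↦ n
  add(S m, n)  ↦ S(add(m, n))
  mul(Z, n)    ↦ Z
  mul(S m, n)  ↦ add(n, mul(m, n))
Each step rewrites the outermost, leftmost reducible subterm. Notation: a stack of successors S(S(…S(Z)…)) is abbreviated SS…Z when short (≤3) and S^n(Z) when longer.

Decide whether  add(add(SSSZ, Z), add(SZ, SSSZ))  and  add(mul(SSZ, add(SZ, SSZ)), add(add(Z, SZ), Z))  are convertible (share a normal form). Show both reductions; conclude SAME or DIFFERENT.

Answer: SAME — A ⇓ S^7(Z), B ⇓ S^7(Z)

Working:
Term A:
  start: add(add(SSSZ, Z), add(SZ, SSSZ))
  step 1: add(S(add(SSZ, Z)), add(SZ, SSSZ))
  step 2: S(add(add(SSZ, Z), add(SZ, SSSZ)))
  step 3: S(add(S(add(SZ, Z)), add(SZ, SSSZ)))
  step 4: S(S(add(add(SZ, Z), add(SZ, SSSZ))))
  step 5: S(S(add(S(add(Z, Z)), add(SZ, SSSZ))))
  step 6: S(S(S(add(add(Z, Z), add(SZ, SSSZ)))))
  step 7: S(S(S(add(Z, add(SZ, SSSZ)))))
  step 8: S(S(S(add(SZ, SSSZ))))
  step 9: S(S(S(S(add(Z, SSSZ)))))
  step 10: S^7(Z)

Term B:
  start: add(mul(SSZ, add(SZ, SSZ)), add(add(Z, SZ), Z))
  step 1: add(add(add(SZ, SSZ), mul(SZ, add(SZ, SSZ))), add(add(Z, SZ), Z))
  step 2: add(add(S(add(Z, SSZ)), mul(SZ, add(SZ, SSZ))), add(add(Z, SZ), Z))
  step 3: add(S(add(add(Z, SSZ), mul(SZ, add(SZ, SSZ)))), add(add(Z, SZ), Z))
  step 4: S(add(add(add(Z, SSZ), mul(SZ, add(SZ, SSZ))), add(add(Z, SZ), Z)))
  step 5: S(add(add(SSZ, mul(SZ, add(SZ, SSZ))), add(add(Z, SZ), Z)))
  step 6: S(add(S(add(SZ, mul(SZ, add(SZ, SSZ)))), add(add(Z, SZ), Z)))
  step 7: S(S(add(add(SZ, mul(SZ, add(SZ, SSZ))), add(add(Z, SZ), Z))))
  step 8: S(S(add(S(add(Z, mul(SZ, add(SZ, SSZ)))), add(add(Z, SZ), Z))))
  step 9: S(S(S(add(add(Z, mul(SZ, add(SZ, SSZ))), add(add(Z, SZ), Z)))))
  step 10: S(S(S(add(mul(SZ, add(SZ, SSZ)), add(add(Z, SZ), Z)))))
  step 11: S(S(S(add(add(add(SZ, SSZ), mul(Z, add(SZ, SSZ))), add(add(Z, SZ), Z)))))
  step 12: S(S(S(add(add(S(add(Z, SSZ)), mul(Z, add(SZ, SSZ))), add(add(Z, SZ), Z)))))
  step 13: S(S(S(add(S(add(add(Z, SSZ), mul(Z, add(SZ, SSZ)))), add(add(Z, SZ), Z)))))
  step 14: S(S(S(S(add(add(add(Z, SSZ), mul(Z, add(SZ, SSZ))), add(add(Z, SZ), Z))))))
  step 15: S(S(S(S(add(add(SSZ, mul(Z, add(SZ, SSZ))), add(add(Z, SZ), Z))))))
  step 16: S(S(S(S(add(S(add(SZ, mul(Z, add(SZ, SSZ)))), add(add(Z, SZ), Z))))))
  step 17: S(S(S(S(S(add(add(SZ, mul(Z, add(SZ, SSZ))), add(add(Z, SZ), Z)))))))
  step 18: S(S(S(S(S(add(S(add(Z, mul(Z, add(SZ, SSZ)))), add(add(Z, SZ), Z)))))))
  step 19: S(S(S(S(S(S(add(add(Z, mul(Z, add(SZ, SSZ))), add(add(Z, SZ), Z))))))))
  step 20: S(S(S(S(S(S(add(mul(Z, add(SZ, SSZ)), add(add(Z, SZ), Z))))))))
  step 21: S(S(S(S(S(S(add(Z, add(add(Z, SZ), Z))))))))
  step 22: S(S(S(S(S(S(add(add(Z, SZ), Z)))))))
  step 23: S(S(S(S(S(S(add(SZ, Z)))))))
  step 24: S(S(S(S(S(S(S(add(Z, Z))))))))
  step 25: S^7(Z)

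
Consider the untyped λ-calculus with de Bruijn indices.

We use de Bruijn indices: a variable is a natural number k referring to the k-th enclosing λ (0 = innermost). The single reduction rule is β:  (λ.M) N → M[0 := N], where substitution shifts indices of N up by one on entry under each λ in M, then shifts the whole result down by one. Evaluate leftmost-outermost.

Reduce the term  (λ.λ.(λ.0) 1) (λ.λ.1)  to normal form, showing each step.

Answer: normal form = λ.λ.λ.1  (in 2 steps)

Derivation:
  start: (λ.λ.(λ.0) 1) (λ.λ.1)
  [1] λ.(λ.0) (λ.λ.1)
  [2] λ.λ.λ.1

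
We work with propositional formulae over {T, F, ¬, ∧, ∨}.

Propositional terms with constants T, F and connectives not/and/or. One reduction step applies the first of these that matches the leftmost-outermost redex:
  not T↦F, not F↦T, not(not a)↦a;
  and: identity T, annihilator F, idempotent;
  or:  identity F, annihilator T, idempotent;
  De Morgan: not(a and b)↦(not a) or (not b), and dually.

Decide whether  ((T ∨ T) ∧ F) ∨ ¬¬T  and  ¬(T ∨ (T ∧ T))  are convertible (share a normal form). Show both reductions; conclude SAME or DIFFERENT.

Term A:
  start: ((T ∨ T) ∧ F) ∨ ¬¬T
  [1] F ∨ ¬¬T
  [2] ¬¬T
  [3] T

Term B:
  start: ¬(T ∨ (T ∧ T))
  [1] ¬T ∧ ¬(T ∧ T)
  [2] F ∧ ¬(T ∧ T)
  [3] F

Answer: DIFFERENT — A ⇓ T, B ⇓ F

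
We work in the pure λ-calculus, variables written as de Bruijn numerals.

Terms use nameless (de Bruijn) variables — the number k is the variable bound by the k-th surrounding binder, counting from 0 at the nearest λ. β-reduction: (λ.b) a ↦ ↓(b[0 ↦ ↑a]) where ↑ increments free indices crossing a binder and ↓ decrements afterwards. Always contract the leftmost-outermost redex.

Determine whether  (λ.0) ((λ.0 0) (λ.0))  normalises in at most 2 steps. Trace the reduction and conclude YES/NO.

Answer: NO — after 2 steps the term is (λ.0) (λ.0), not yet normal

Derivation:
  start: (λ.0) ((λ.0 0) (λ.0))
  step 1: (λ.0 0) (λ.0)
  step 2: (λ.0) (λ.0)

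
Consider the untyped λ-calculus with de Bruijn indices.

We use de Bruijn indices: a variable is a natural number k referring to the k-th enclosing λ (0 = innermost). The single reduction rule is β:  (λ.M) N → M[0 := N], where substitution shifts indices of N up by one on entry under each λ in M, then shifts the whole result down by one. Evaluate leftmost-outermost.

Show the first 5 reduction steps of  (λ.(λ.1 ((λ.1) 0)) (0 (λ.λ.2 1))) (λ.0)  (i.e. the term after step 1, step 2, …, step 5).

Answer: after 5 steps: λ.λ.(λ.0) 1

Working:
  start: (λ.(λ.1 ((λ.1) 0)) (0 (λ.λ.2 1))) (λ.0)
  step 1: (λ.(λ.0) ((λ.1) 0)) ((λ.0) (λ.λ.(λ.0) 1))
  step 2: (λ.0) ((λ.(λ.0) (λ.λ.(λ.0) 1)) ((λ.0) (λ.λ.(λ.0) 1)))
  step 3: (λ.(λ.0) (λ.λ.(λ.0) 1)) ((λ.0) (λ.λ.(λ.0) 1))
  step 4: (λ.0) (λ.λ.(λ.0) 1)
  step 5: λ.λ.(λ.0) 1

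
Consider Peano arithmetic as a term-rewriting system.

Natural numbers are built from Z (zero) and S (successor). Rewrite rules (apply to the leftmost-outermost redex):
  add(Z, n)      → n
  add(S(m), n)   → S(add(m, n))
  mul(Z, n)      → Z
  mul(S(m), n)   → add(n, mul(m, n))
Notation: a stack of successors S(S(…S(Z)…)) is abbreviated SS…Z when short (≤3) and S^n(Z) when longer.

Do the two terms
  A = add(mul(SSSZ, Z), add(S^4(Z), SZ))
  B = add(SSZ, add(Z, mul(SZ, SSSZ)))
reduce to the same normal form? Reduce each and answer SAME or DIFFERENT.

Answer: SAME — A ⇓ S^5(Z), B ⇓ S^5(Z)

Working:
Term A:
  start: add(mul(SSSZ, Z), add(S^4(Z), SZ))
  step 1: add(add(Z, mul(SSZ, Z)), add(S^4(Z), SZ))
  step 2: add(mul(SSZ, Z), add(S^4(Z), SZ))
  step 3: add(add(Z, mul(SZ, Z)), add(S^4(Z), SZ))
  step 4: add(mul(SZ, Z), add(S^4(Z), SZ))
  step 5: add(add(Z, mul(Z, Z)), add(S^4(Z), SZ))
  step 6: add(mul(Z, Z), add(S^4(Z), SZ))
  step 7: add(Z, add(S^4(Z), SZ))
  step 8: add(S^4(Z), SZ)
  step 9: S(add(SSSZ, SZ))
  step 10: S(S(add(SSZ, SZ)))
  step 11: S(S(S(add(SZ, SZ))))
  step 12: S(S(S(S(add(Z, SZ)))))
  step 13: S^5(Z)

Term B:
  start: add(SSZ, add(Z, mul(SZ, SSSZ)))
  step 1: S(add(SZ, add(Z, mul(SZ, SSSZ))))
  step 2: S(S(add(Z, add(Z, mul(SZ, SSSZ)))))
  step 3: S(S(add(Z, mul(SZ, SSSZ))))
  step 4: S(S(mul(SZ, SSSZ)))
  step 5: S(S(add(SSSZ, mul(Z, SSSZ))))
  step 6: S(S(S(add(SSZ, mul(Z, SSSZ)))))
  step 7: S(S(S(S(add(SZ, mul(Z, SSSZ))))))
  step 8: S(S(S(S(S(add(Z, mul(Z, SSSZ)))))))
  step 9: S(S(S(S(S(mul(Z, SSSZ))))))
  step 10: S^5(Z)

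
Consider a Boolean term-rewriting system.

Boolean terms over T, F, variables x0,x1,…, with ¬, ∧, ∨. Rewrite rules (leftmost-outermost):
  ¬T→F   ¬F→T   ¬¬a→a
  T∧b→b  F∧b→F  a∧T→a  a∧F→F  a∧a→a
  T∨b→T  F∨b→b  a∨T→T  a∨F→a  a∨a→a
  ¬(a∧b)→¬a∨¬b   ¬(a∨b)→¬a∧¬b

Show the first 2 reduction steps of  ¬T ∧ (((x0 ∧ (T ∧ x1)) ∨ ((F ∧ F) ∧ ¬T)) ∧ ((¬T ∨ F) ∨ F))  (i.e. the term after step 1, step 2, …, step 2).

Answer: after 2 steps: F

Reduction:
  start: ¬T ∧ (((x0 ∧ (T ∧ x1)) ∨ ((F ∧ F) ∧ ¬T)) ∧ ((¬T ∨ F) ∨ F))
  [1] F ∧ (((x0 ∧ (T ∧ x1)) ∨ ((F ∧ F) ∧ ¬T)) ∧ ((¬T ∨ F) ∨ F))
  [2] F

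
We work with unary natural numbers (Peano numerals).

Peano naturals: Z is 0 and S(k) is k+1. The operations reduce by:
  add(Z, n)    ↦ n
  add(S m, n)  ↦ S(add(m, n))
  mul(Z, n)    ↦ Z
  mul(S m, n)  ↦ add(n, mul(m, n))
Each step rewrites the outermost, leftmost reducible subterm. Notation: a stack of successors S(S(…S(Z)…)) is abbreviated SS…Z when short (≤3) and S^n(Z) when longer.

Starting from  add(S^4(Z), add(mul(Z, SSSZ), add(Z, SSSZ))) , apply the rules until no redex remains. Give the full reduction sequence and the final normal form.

  start: add(S^4(Z), add(mul(Z, SSSZ), add(Z, SSSZ)))
  →1  S(add(SSSZ, add(mul(Z, SSSZ), add(Z, SSSZ))))
  →2  S(S(add(SSZ, add(mul(Z, SSSZ), add(Z, SSSZ)))))
  →3  S(S(S(add(SZ, add(mul(Z, SSSZ), add(Z, SSSZ))))))
  →4  S(S(S(S(add(Z, add(mul(Z, SSSZ), add(Z, SSSZ)))))))
  →5  S(S(S(S(add(mul(Z, SSSZ), add(Z, SSSZ))))))
  →6  S(S(S(S(add(Z, add(Z, SSSZ))))))
  →7  S(S(S(S(add(Z, SSSZ)))))
  →8  S^7(Z)

Answer: normal form = S^7(Z)  (in 8 steps)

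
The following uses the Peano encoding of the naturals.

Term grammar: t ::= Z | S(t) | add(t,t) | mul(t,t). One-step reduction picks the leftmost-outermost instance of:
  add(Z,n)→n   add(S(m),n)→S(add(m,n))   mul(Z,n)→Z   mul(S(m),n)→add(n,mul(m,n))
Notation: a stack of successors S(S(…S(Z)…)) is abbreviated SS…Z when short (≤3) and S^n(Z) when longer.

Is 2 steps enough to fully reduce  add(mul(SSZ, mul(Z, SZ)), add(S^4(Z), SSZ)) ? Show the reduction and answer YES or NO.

Answer: NO — after 2 steps the term is add(add(Z, mul(SZ, mul(Z, SZ))), add(S^4(Z), SSZ)), not yet normal

Working:
  start: add(mul(SSZ, mul(Z, SZ)), add(S^4(Z), SSZ))
  →1  add(add(mul(Z, SZ), mul(SZ, mul(Z, SZ))), add(S^4(Z), SSZ))
  →2  add(add(Z, mul(SZ, mul(Z, SZ))), add(S^4(Z), SSZ))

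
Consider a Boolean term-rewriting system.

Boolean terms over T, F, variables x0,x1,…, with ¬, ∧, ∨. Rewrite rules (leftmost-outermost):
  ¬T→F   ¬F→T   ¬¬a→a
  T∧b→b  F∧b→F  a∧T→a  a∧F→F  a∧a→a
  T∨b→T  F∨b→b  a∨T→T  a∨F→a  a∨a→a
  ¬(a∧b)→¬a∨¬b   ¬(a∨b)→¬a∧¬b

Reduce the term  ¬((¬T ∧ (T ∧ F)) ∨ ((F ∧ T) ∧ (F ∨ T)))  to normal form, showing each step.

Answer: normal form = T  (in 10 steps)

Derivation:
  start: ¬((¬T ∧ (T ∧ F)) ∨ ((F ∧ T) ∧ (F ∨ T)))
  step 1: ¬(¬T ∧ (T ∧ F)) ∧ ¬((F ∧ T) ∧ (F ∨ T))
  step 2: (¬¬T ∨ ¬(T ∧ F)) ∧ ¬((F ∧ T) ∧ (F ∨ T))
  step 3: (T ∨ ¬(T ∧ F)) ∧ ¬((F ∧ T) ∧ (F ∨ T))
  step 4: T ∧ ¬((F ∧ T) ∧ (F ∨ T))
  step 5: ¬((F ∧ T) ∧ (F ∨ T))
  step 6: ¬(F ∧ T) ∨ ¬(F ∨ T)
  step 7: (¬F ∨ ¬T) ∨ ¬(F ∨ T)
  step 8: (T ∨ ¬T) ∨ ¬(F ∨ T)
  step 9: T ∨ ¬(F ∨ T)
  step 10: T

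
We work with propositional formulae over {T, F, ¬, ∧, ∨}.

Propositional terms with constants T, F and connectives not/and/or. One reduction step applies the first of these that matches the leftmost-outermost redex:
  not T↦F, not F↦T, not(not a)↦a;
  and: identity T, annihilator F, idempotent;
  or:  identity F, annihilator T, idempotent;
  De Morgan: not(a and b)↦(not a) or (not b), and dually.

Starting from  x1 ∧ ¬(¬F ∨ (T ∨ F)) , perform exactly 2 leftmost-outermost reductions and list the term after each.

Answer: after 2 steps: x1 ∧ (F ∧ ¬(T ∨ F))

Working:
  start: x1 ∧ ¬(¬F ∨ (T ∨ F))
  →1  x1 ∧ (¬¬F ∧ ¬(T ∨ F))
  →2  x1 ∧ (F ∧ ¬(T ∨ F))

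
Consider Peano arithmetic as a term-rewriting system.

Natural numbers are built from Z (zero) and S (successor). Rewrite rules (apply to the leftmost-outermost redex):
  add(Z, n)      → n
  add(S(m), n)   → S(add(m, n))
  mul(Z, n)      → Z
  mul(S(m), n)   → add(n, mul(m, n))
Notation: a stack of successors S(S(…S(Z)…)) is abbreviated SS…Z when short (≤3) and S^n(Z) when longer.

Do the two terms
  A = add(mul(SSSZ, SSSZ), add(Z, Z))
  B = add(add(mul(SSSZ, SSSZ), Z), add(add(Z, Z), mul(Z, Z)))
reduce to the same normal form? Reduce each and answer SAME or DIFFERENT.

Term A:
  start: add(mul(SSSZ, SSSZ), add(Z, Z))
  →1  add(add(SSSZ, mul(SSZ, SSSZ)), add(Z, Z))
  →2  add(S(add(SSZ, mul(SSZ, SSSZ))), add(Z, Z))
  →3  S(add(add(SSZ, mul(SSZ, SSSZ)), add(Z, Z)))
  →4  S(add(S(add(SZ, mul(SSZ, SSSZ))), add(Z, Z)))
  →5  S(S(add(add(SZ, mul(SSZ, SSSZ)), add(Z, Z))))
  →6  S(S(add(S(add(Z, mul(SSZ, SSSZ))), add(Z, Z))))
  →7  S(S(S(add(add(Z, mul(SSZ, SSSZ)), add(Z, Z)))))
  →8  S(S(S(add(mul(SSZ, SSSZ), add(Z, Z)))))
  →9  S(S(S(add(add(SSSZ, mul(SZ, SSSZ)), add(Z, Z)))))
  →10  S(S(S(add(S(add(SSZ, mul(SZ, SSSZ))), add(Z, Z)))))
  →11  S(S(S(S(add(add(SSZ, mul(SZ, SSSZ)), add(Z, Z))))))
  →12  S(S(S(S(add(S(add(SZ, mul(SZ, SSSZ))), add(Z, Z))))))
  →13  S(S(S(S(S(add(add(SZ, mul(SZ, SSSZ)), add(Z, Z)))))))
  →14  S(S(S(S(S(add(S(add(Z, mul(SZ, SSSZ))), add(Z, Z)))))))
  →15  S(S(S(S(S(S(add(add(Z, mul(SZ, SSSZ)), add(Z, Z))))))))
  →16  S(S(S(S(S(S(add(mul(SZ, SSSZ), add(Z, Z))))))))
  →17  S(S(S(S(S(S(add(add(SSSZ, mul(Z, SSSZ)), add(Z, Z))))))))
  →18  S(S(S(S(S(S(add(S(add(SSZ, mul(Z, SSSZ))), add(Z, Z))))))))
  →19  S(S(S(S(S(S(S(add(add(SSZ, mul(Z, SSSZ)), add(Z, Z)))))))))
  →20  S(S(S(S(S(S(S(add(S(add(SZ, mul(Z, SSSZ))), add(Z, Z)))))))))
  →21  S(S(S(S(S(S(S(S(add(add(SZ, mul(Z, SSSZ)), add(Z, Z))))))))))
  →22  S(S(S(S(S(S(S(S(add(S(add(Z, mul(Z, SSSZ))), add(Z, Z))))))))))
  →23  S(S(S(S(S(S(S(S(S(add(add(Z, mul(Z, SSSZ)), add(Z, Z)))))))))))
  →24  S(S(S(S(S(S(S(S(S(add(mul(Z, SSSZ), add(Z, Z)))))))))))
  →25  S(S(S(S(S(S(S(S(S(add(Z, add(Z, Z)))))))))))
  →26  S(S(S(S(S(S(S(S(S(add(Z, Z))))))))))
  →27  S^9(Z)

Term B:
  start: add(add(mul(SSSZ, SSSZ), Z), add(add(Z, Z), mul(Z, Z)))
  →1  add(add(add(SSSZ, mul(SSZ, SSSZ)), Z), add(add(Z, Z), mul(Z, Z)))
  →2  add(add(S(add(SSZ, mul(SSZ, SSSZ))), Z), add(add(Z, Z), mul(Z, Z)))
  →3  add(S(add(add(SSZ, mul(SSZ, SSSZ)), Z)), add(add(Z, Z), mul(Z, Z)))
  →4  S(add(add(add(SSZ, mul(SSZ, SSSZ)), Z), add(add(Z, Z), mul(Z, Z))))
  →5  S(add(add(S(add(SZ, mul(SSZ, SSSZ))), Z), add(add(Z, Z), mul(Z, Z))))
  →6  S(add(S(add(add(SZ, mul(SSZ, SSSZ)), Z)), add(add(Z, Z), mul(Z, Z))))
  →7  S(S(add(add(add(SZ, mul(SSZ, SSSZ)), Z), add(add(Z, Z), mul(Z, Z)))))
  →8  S(S(add(add(S(add(Z, mul(SSZ, SSSZ))), Z), add(add(Z, Z), mul(Z, Z)))))
  →9  S(S(add(S(add(add(Z, mul(SSZ, SSSZ)), Z)), add(add(Z, Z), mul(Z, Z)))))
  →10  S(S(S(add(add(add(Z, mul(SSZ, SSSZ)), Z), add(add(Z, Z), mul(Z, Z))))))
  →11  S(S(S(add(add(mul(SSZ, SSSZ), Z), add(add(Z, Z), mul(Z, Z))))))
  →12  S(S(S(add(add(add(SSSZ, mul(SZ, SSSZ)), Z), add(add(Z, Z), mul(Z, Z))))))
  →13  S(S(S(add(add(S(add(SSZ, mul(SZ, SSSZ))), Z), add(add(Z, Z), mul(Z, Z))))))
  →14  S(S(S(add(S(add(add(SSZ, mul(SZ, SSSZ)), Z)), add(add(Z, Z), mul(Z, Z))))))
  →15  S(S(S(S(add(add(add(SSZ, mul(SZ, SSSZ)), Z), add(add(Z, Z), mul(Z, Z)))))))
  →16  S(S(S(S(add(add(S(add(SZ, mul(SZ, SSSZ))), Z), add(add(Z, Z), mul(Z, Z)))))))
  →17  S(S(S(S(add(S(add(add(SZ, mul(SZ, SSSZ)), Z)), add(add(Z, Z), mul(Z, Z)))))))
  →18  S(S(S(S(S(add(add(add(SZ, mul(SZ, SSSZ)), Z), add(add(Z, Z), mul(Z, Z))))))))
  →19  S(S(S(S(S(add(add(S(add(Z, mul(SZ, SSSZ))), Z), add(add(Z, Z), mul(Z, Z))))))))
  →20  S(S(S(S(S(add(S(add(add(Z, mul(SZ, SSSZ)), Z)), add(add(Z, Z), mul(Z, Z))))))))
  →21  S(S(S(S(S(S(add(add(add(Z, mul(SZ, SSSZ)), Z), add(add(Z, Z), mul(Z, Z)))))))))
  →22  S(S(S(S(S(S(add(add(mul(SZ, SSSZ), Z), add(add(Z, Z), mul(Z, Z)))))))))
  →23  S(S(S(S(S(S(add(add(add(SSSZ, mul(Z, SSSZ)), Z), add(add(Z, Z), mul(Z, Z)))))))))
  →24  S(S(S(S(S(S(add(add(S(add(SSZ, mul(Z, SSSZ))), Z), add(add(Z, Z), mul(Z, Z)))))))))
  →25  S(S(S(S(S(S(add(S(add(add(SSZ, mul(Z, SSSZ)), Z)), add(add(Z, Z), mul(Z, Z)))))))))
  →26  S(S(S(S(S(S(S(add(add(add(SSZ, mul(Z, SSSZ)), Z), add(add(Z, Z), mul(Z, Z))))))))))
  →27  S(S(S(S(S(S(S(add(add(S(add(SZ, mul(Z, SSSZ))), Z), add(add(Z, Z), mul(Z, Z))))))))))
  →28  S(S(S(S(S(S(S(add(S(add(add(SZ, mul(Z, SSSZ)), Z)), add(add(Z, Z), mul(Z, Z))))))))))
  →29  S(S(S(S(S(S(S(S(add(add(add(SZ, mul(Z, SSSZ)), Z), add(add(Z, Z), mul(Z, Z)))))))))))
  →30  S(S(S(S(S(S(S(S(add(add(S(add(Z, mul(Z, SSSZ))), Z), add(add(Z, Z), mul(Z, Z)))))))))))
  →31  S(S(S(S(S(S(S(S(add(S(add(add(Z, mul(Z, SSSZ)), Z)), add(add(Z, Z), mul(Z, Z)))))))))))
  →32  S(S(S(S(S(S(S(S(S(add(add(add(Z, mul(Z, SSSZ)), Z), add(add(Z, Z), mul(Z, Z))))))))))))
  →33  S(S(S(S(S(S(S(S(S(add(add(mul(Z, SSSZ), Z), add(add(Z, Z), mul(Z, Z))))))))))))
  →34  S(S(S(S(S(S(S(S(S(add(add(Z, Z), add(add(Z, Z), mul(Z, Z))))))))))))
  →35  S(S(S(S(S(S(S(S(S(add(Z, add(add(Z, Z), mul(Z, Z))))))))))))
  →36  S(S(S(S(S(S(S(S(S(add(add(Z, Z), mul(Z, Z)))))))))))
  →37  S(S(S(S(S(S(S(S(S(add(Z, mul(Z, Z)))))))))))
  →38  S(S(S(S(S(S(S(S(S(mul(Z, Z))))))))))
  →39  S^9(Z)

Answer: SAME — A ⇓ S^9(Z), B ⇓ S^9(Z)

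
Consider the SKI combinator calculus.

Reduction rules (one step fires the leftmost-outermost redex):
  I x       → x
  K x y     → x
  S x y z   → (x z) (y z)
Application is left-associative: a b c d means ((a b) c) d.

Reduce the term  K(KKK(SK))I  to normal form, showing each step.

  start: K(KKK(SK))I
  [1] KKK(SK)
  [2] K(SK)

Answer: normal form = K(SK)  (in 2 steps)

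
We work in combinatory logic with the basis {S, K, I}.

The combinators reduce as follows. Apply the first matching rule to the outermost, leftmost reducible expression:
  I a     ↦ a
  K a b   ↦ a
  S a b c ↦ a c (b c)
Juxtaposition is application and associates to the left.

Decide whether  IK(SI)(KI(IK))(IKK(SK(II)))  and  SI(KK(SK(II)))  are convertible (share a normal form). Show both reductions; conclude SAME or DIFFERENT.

Term A:
  start: IK(SI)(KI(IK))(IKK(SK(II)))
  [1] K(SI)(KI(IK))(IKK(SK(II)))
  [2] SI(IKK(SK(II)))
  [3] SI(KK(SK(II)))
  [4] SIK

Term B:
  start: SI(KK(SK(II)))
  [1] SIK

Answer: SAME — A ⇓ SIK, B ⇓ SIK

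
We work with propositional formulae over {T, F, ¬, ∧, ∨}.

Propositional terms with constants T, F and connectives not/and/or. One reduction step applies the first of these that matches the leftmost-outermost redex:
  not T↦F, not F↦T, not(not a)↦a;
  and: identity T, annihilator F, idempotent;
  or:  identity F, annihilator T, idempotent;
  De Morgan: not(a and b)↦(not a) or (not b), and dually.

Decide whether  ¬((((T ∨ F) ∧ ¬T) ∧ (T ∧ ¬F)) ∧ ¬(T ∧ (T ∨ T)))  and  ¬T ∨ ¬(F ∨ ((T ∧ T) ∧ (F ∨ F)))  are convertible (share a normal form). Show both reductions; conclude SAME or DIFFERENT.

Answer: SAME — A ⇓ T, B ⇓ T

Derivation:
Term A:
  start: ¬((((T ∨ F) ∧ ¬T) ∧ (T ∧ ¬F)) ∧ ¬(T ∧ (T ∨ T)))
  step 1: ¬(((T ∨ F) ∧ ¬T) ∧ (T ∧ ¬F)) ∨ ¬¬(T ∧ (T ∨ T))
  step 2: (¬((T ∨ F) ∧ ¬T) ∨ ¬(T ∧ ¬F)) ∨ ¬¬(T ∧ (T ∨ T))
  step 3: ((¬(T ∨ F) ∨ ¬¬T) ∨ ¬(T ∧ ¬F)) ∨ ¬¬(T ∧ (T ∨ T))
  step 4: (((¬T ∧ ¬F) ∨ ¬¬T) ∨ ¬(T ∧ ¬F)) ∨ ¬¬(T ∧ (T ∨ T))
  step 5: (((F ∧ ¬F) ∨ ¬¬T) ∨ ¬(T ∧ ¬F)) ∨ ¬¬(T ∧ (T ∨ T))
  step 6: ((F ∨ ¬¬T) ∨ ¬(T ∧ ¬F)) ∨ ¬¬(T ∧ (T ∨ T))
  step 7: (¬¬T ∨ ¬(T ∧ ¬F)) ∨ ¬¬(T ∧ (T ∨ T))
  step 8: (T ∨ ¬(T ∧ ¬F)) ∨ ¬¬(T ∧ (T ∨ T))
  step 9: T ∨ ¬¬(T ∧ (T ∨ T))
  step 10: T

Term B:
  start: ¬T ∨ ¬(F ∨ ((T ∧ T) ∧ (F ∨ F)))
  step 1: F ∨ ¬(F ∨ ((T ∧ T) ∧ (F ∨ F)))
  step 2: ¬(F ∨ ((T ∧ T) ∧ (F ∨ F)))
  step 3: ¬F ∧ ¬((T ∧ T) ∧ (F ∨ F))
  step 4: T ∧ ¬((T ∧ T) ∧ (F ∨ F))
  step 5: ¬((T ∧ T) ∧ (F ∨ F))
  step 6: ¬(T ∧ T) ∨ ¬(F ∨ F)
  step 7: (¬T ∨ ¬T) ∨ ¬(F ∨ F)
  step 8: ¬T ∨ ¬(F ∨ F)
  step 9: F ∨ ¬(F ∨ F)
  step 10: ¬(F ∨ F)
  step 11: ¬F ∧ ¬F
  step 12: ¬F
  step 13: T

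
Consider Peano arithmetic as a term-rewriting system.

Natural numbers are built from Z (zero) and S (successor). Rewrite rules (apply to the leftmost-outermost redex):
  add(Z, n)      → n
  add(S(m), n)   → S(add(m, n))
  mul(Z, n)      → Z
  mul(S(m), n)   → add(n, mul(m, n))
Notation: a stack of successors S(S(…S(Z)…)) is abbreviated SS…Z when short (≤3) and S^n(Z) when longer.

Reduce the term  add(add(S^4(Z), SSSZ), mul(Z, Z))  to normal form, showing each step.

  start: add(add(S^4(Z), SSSZ), mul(Z, Z))
  →1  add(S(add(SSSZ, SSSZ)), mul(Z, Z))
  →2  S(add(add(SSSZ, SSSZ), mul(Z, Z)))
  →3  S(add(S(add(SSZ, SSSZ)), mul(Z, Z)))
  →4  S(S(add(add(SSZ, SSSZ), mul(Z, Z))))
  →5  S(S(add(S(add(SZ, SSSZ)), mul(Z, Z))))
  →6  S(S(S(add(add(SZ, SSSZ), mul(Z, Z)))))
  →7  S(S(S(add(S(add(Z, SSSZ)), mul(Z, Z)))))
  →8  S(S(S(S(add(add(Z, SSSZ), mul(Z, Z))))))
  →9  S(S(S(S(add(SSSZ, mul(Z, Z))))))
  →10  S(S(S(S(S(add(SSZ, mul(Z, Z)))))))
  →11  S(S(S(S(S(S(add(SZ, mul(Z, Z))))))))
  →12  S(S(S(S(S(S(S(add(Z, mul(Z, Z)))))))))
  →13  S(S(S(S(S(S(S(mul(Z, Z))))))))
  →14  S^7(Z)

Answer: normal form = S^7(Z)  (in 14 steps)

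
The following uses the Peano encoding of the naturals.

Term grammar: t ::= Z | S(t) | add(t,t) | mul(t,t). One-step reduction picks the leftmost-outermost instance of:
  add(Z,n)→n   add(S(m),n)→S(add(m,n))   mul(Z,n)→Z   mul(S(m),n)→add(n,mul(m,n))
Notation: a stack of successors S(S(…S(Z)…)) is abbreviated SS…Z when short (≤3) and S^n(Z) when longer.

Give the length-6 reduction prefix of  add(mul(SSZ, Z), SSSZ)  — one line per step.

Answer: after 6 steps: SSSZ

Derivation:
  start: add(mul(SSZ, Z), SSSZ)
  →1  add(add(Z, mul(SZ, Z)), SSSZ)
  →2  add(mul(SZ, Z), SSSZ)
  →3  add(add(Z, mul(Z, Z)), SSSZ)
  →4  add(mul(Z, Z), SSSZ)
  →5  add(Z, SSSZ)
  →6  SSSZ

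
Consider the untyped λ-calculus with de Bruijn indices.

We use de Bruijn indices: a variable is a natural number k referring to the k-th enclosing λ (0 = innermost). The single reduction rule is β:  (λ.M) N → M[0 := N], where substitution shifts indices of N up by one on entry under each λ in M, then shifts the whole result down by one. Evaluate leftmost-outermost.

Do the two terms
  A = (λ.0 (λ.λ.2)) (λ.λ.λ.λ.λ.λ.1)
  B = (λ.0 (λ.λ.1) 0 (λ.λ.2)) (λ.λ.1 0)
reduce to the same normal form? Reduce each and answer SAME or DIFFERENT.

Answer: DIFFERENT — A ⇓ λ.λ.λ.λ.λ.1, B ⇓ λ.λ.1 0

Reduction:
Term A:
  start: (λ.0 (λ.λ.2)) (λ.λ.λ.λ.λ.λ.1)
  step 1: (λ.λ.λ.λ.λ.λ.1) (λ.λ.λ.λ.λ.λ.λ.λ.1)
  step 2: λ.λ.λ.λ.λ.1

Term B:
  start: (λ.0 (λ.λ.1) 0 (λ.λ.2)) (λ.λ.1 0)
  step 1: (λ.λ.1 0) (λ.λ.1) (λ.λ.1 0) (λ.λ.λ.λ.1 0)
  step 2: (λ.(λ.λ.1) 0) (λ.λ.1 0) (λ.λ.λ.λ.1 0)
  step 3: (λ.λ.1) (λ.λ.1 0) (λ.λ.λ.λ.1 0)
  step 4: (λ.λ.λ.1 0) (λ.λ.λ.λ.1 0)
  step 5: λ.λ.1 0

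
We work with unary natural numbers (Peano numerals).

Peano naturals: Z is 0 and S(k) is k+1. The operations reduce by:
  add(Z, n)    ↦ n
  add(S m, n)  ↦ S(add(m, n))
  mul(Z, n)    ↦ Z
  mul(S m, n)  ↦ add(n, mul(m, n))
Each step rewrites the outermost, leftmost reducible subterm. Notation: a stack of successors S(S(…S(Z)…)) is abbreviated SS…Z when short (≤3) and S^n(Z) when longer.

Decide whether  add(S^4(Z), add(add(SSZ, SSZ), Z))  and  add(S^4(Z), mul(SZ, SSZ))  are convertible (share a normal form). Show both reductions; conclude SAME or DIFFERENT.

Answer: DIFFERENT — A ⇓ S^8(Z), B ⇓ S^6(Z)

Derivation:
Term A:
  start: add(S^4(Z), add(add(SSZ, SSZ), Z))
  [1] S(add(SSSZ, add(add(SSZ, SSZ), Z)))
  [2] S(S(add(SSZ, add(add(SSZ, SSZ), Z))))
  [3] S(S(S(add(SZ, add(add(SSZ, SSZ), Z)))))
  [4] S(S(S(S(add(Z, add(add(SSZ, SSZ), Z))))))
  [5] S(S(S(S(add(add(SSZ, SSZ), Z)))))
  [6] S(S(S(S(add(S(add(SZ, SSZ)), Z)))))
  [7] S(S(S(S(S(add(add(SZ, SSZ), Z))))))
  [8] S(S(S(S(S(add(S(add(Z, SSZ)), Z))))))
  [9] S(S(S(S(S(S(add(add(Z, SSZ), Z)))))))
  [10] S(S(S(S(S(S(add(SSZ, Z)))))))
  [11] S(S(S(S(S(S(S(add(SZ, Z))))))))
  [12] S(S(S(S(S(S(S(S(add(Z, Z)))))))))
  [13] S^8(Z)

Term B:
  start: add(S^4(Z), mul(SZ, SSZ))
  [1] S(add(SSSZ, mul(SZ, SSZ)))
  [2] S(S(add(SSZ, mul(SZ, SSZ))))
  [3] S(S(S(add(SZ, mul(SZ, SSZ)))))
  [4] S(S(S(S(add(Z, mul(SZ, SSZ))))))
  [5] S(S(S(S(mul(SZ, SSZ)))))
  [6] S(S(S(S(add(SSZ, mul(Z, SSZ))))))
  [7] S(S(S(S(S(add(SZ, mul(Z, SSZ)))))))
  [8] S(S(S(S(S(S(add(Z, mul(Z, SSZ))))))))
  [9] S(S(S(S(S(S(mul(Z, SSZ)))))))
  [10] S^6(Z)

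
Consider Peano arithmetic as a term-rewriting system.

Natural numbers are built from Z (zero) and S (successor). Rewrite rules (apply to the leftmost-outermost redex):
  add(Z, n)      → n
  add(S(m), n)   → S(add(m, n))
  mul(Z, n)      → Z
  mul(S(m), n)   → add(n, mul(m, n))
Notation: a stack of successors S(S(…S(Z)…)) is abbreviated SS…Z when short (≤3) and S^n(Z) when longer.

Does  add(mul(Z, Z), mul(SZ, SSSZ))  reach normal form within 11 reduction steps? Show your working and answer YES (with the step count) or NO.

Answer: YES — reaches normal form SSSZ in 8 ≤ 11 steps

Working:
  start: add(mul(Z, Z), mul(SZ, SSSZ))
  step 1: add(Z, mul(SZ, SSSZ))
  step 2: mul(SZ, SSSZ)
  step 3: add(SSSZ, mul(Z, SSSZ))
  step 4: S(add(SSZ, mul(Z, SSSZ)))
  step 5: S(S(add(SZ, mul(Z, SSSZ))))
  step 6: S(S(S(add(Z, mul(Z, SSSZ)))))
  step 7: S(S(S(mul(Z, SSSZ))))
  step 8: SSSZ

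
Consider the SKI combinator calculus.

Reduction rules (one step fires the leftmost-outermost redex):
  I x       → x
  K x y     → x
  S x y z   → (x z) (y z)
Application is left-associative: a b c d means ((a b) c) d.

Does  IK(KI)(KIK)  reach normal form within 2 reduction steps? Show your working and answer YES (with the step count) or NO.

  start: IK(KI)(KIK)
  [1] K(KI)(KIK)
  [2] KI

Answer: YES — reaches normal form KI in 2 ≤ 2 steps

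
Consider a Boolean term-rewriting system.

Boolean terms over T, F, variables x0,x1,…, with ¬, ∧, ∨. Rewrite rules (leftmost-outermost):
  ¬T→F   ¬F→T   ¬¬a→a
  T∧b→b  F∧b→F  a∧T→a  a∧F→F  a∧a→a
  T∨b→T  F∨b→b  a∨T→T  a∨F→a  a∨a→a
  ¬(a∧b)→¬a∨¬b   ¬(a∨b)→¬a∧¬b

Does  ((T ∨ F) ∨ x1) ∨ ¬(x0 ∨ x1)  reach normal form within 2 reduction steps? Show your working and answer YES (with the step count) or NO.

  start: ((T ∨ F) ∨ x1) ∨ ¬(x0 ∨ x1)
  →1  (T ∨ x1) ∨ ¬(x0 ∨ x1)
  →2  T ∨ ¬(x0 ∨ x1)

Answer: NO — after 2 steps the term is T ∨ ¬(x0 ∨ x1), not yet normal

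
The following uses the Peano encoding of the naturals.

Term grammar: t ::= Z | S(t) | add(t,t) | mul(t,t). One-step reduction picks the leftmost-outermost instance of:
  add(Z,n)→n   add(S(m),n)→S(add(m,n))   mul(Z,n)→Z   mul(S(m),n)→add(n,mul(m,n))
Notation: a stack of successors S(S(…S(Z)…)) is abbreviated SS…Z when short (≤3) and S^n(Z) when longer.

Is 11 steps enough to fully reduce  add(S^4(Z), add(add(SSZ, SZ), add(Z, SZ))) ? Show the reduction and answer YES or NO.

Answer: NO — after 11 steps the term is S(S(S(S(S(S(S(add(Z, add(Z, SZ))))))))), not yet normal

Reduction:
  start: add(S^4(Z), add(add(SSZ, SZ), add(Z, SZ)))
  →1  S(add(SSSZ, add(add(SSZ, SZ), add(Z, SZ))))
  →2  S(S(add(SSZ, add(add(SSZ, SZ), add(Z, SZ)))))
  →3  S(S(S(add(SZ, add(add(SSZ, SZ), add(Z, SZ))))))
  →4  S(S(S(S(add(Z, add(add(SSZ, SZ), add(Z, SZ)))))))
  →5  S(S(S(S(add(add(SSZ, SZ), add(Z, SZ))))))
  →6  S(S(S(S(add(S(add(SZ, SZ)), add(Z, SZ))))))
  →7  S(S(S(S(S(add(add(SZ, SZ), add(Z, SZ)))))))
  →8  S(S(S(S(S(add(S(add(Z, SZ)), add(Z, SZ)))))))
  →9  S(S(S(S(S(S(add(add(Z, SZ), add(Z, SZ))))))))
  →10  S(S(S(S(S(S(add(SZ, add(Z, SZ))))))))
  →11  S(S(S(S(S(S(S(add(Z, add(Z, SZ)))))))))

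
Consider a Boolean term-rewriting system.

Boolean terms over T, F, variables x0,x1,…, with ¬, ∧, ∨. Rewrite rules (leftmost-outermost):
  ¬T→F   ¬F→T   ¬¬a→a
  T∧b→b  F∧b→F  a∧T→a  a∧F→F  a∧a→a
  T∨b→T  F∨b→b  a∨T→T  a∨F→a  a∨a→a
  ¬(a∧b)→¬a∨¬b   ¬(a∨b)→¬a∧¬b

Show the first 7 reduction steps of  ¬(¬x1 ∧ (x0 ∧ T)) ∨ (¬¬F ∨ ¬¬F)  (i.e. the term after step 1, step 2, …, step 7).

  start: ¬(¬x1 ∧ (x0 ∧ T)) ∨ (¬¬F ∨ ¬¬F)
  →1  (¬¬x1 ∨ ¬(x0 ∧ T)) ∨ (¬¬F ∨ ¬¬F)
  →2  (x1 ∨ ¬(x0 ∧ T)) ∨ (¬¬F ∨ ¬¬F)
  →3  (x1 ∨ (¬x0 ∨ ¬T)) ∨ (¬¬F ∨ ¬¬F)
  →4  (x1 ∨ (¬x0 ∨ F)) ∨ (¬¬F ∨ ¬¬F)
  →5  (x1 ∨ ¬x0) ∨ (¬¬F ∨ ¬¬F)
  →6  (x1 ∨ ¬x0) ∨ ¬¬F
  →7  (x1 ∨ ¬x0) ∨ F

Answer: after 7 steps: (x1 ∨ ¬x0) ∨ F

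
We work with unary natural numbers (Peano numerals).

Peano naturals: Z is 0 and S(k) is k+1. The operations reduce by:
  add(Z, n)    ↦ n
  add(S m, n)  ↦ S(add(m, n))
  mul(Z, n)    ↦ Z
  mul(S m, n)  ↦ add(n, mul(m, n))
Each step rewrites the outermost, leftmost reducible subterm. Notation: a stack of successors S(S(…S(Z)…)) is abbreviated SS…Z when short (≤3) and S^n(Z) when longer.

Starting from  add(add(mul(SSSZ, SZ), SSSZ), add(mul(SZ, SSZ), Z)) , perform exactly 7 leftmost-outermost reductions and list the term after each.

Answer: after 7 steps: S(add(add(S(add(Z, mul(SZ, SZ))), SSSZ), add(mul(SZ, SSZ), Z)))

Derivation:
  start: add(add(mul(SSSZ, SZ), SSSZ), add(mul(SZ, SSZ), Z))
  →1  add(add(add(SZ, mul(SSZ, SZ)), SSSZ), add(mul(SZ, SSZ), Z))
  →2  add(add(S(add(Z, mul(SSZ, SZ))), SSSZ), add(mul(SZ, SSZ), Z))
  →3  add(S(add(add(Z, mul(SSZ, SZ)), SSSZ)), add(mul(SZ, SSZ), Z))
  →4  S(add(add(add(Z, mul(SSZ, SZ)), SSSZ), add(mul(SZ, SSZ), Z)))
  →5  S(add(add(mul(SSZ, SZ), SSSZ), add(mul(SZ, SSZ), Z)))
  →6  S(add(add(add(SZ, mul(SZ, SZ)), SSSZ), add(mul(SZ, SSZ), Z)))
  →7  S(add(add(S(add(Z, mul(SZ, SZ))), SSSZ), add(mul(SZ, SSZ), Z)))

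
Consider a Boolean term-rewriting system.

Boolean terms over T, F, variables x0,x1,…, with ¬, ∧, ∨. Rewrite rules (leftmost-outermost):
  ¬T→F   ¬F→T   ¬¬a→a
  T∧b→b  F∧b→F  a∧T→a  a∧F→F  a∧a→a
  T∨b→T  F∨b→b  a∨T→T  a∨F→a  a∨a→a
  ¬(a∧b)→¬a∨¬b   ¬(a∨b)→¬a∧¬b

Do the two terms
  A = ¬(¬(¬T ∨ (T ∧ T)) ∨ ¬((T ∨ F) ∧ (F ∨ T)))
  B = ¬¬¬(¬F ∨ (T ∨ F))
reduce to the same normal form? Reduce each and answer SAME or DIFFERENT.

Answer: DIFFERENT — A ⇓ T, B ⇓ F

Working:
Term A:
  start: ¬(¬(¬T ∨ (T ∧ T)) ∨ ¬((T ∨ F) ∧ (F ∨ T)))
  [1] ¬¬(¬T ∨ (T ∧ T)) ∧ ¬¬((T ∨ F) ∧ (F ∨ T))
  [2] (¬T ∨ (T ∧ T)) ∧ ¬¬((T ∨ F) ∧ (F ∨ T))
  [3] (F ∨ (T ∧ T)) ∧ ¬¬((T ∨ F) ∧ (F ∨ T))
  [4] (T ∧ T) ∧ ¬¬((T ∨ F) ∧ (F ∨ T))
  [5] T ∧ ¬¬((T ∨ F) ∧ (F ∨ T))
  [6] ¬¬((T ∨ F) ∧ (F ∨ T))
  [7] (T ∨ F) ∧ (F ∨ T)
  [8] T ∧ (F ∨ T)
  [9] F ∨ T
  [10] T

Term B:
  start: ¬¬¬(¬F ∨ (T ∨ F))
  [1] ¬(¬F ∨ (T ∨ F))
  [2] ¬¬F ∧ ¬(T ∨ F)
  [3] F ∧ ¬(T ∨ F)
  [4] F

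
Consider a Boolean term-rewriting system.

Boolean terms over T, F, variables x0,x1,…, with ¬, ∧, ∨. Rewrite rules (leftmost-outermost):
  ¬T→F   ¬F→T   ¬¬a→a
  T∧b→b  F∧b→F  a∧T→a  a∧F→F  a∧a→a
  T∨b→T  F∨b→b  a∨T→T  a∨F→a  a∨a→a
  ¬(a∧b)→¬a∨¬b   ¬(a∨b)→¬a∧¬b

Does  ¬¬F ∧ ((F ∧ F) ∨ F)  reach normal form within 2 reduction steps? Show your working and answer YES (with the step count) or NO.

  start: ¬¬F ∧ ((F ∧ F) ∨ F)
  [1] F ∧ ((F ∧ F) ∨ F)
  [2] F

Answer: YES — reaches normal form F in 2 ≤ 2 steps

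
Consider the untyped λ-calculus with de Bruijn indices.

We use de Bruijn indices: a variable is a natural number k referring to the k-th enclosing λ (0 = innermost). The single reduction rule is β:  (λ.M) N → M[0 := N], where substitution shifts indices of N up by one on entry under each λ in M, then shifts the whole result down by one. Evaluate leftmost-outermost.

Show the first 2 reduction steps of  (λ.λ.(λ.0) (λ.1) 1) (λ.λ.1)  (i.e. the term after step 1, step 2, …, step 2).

Answer: after 2 steps: λ.(λ.1) (λ.λ.1)

Working:
  start: (λ.λ.(λ.0) (λ.1) 1) (λ.λ.1)
  step 1: λ.(λ.0) (λ.1) (λ.λ.1)
  step 2: λ.(λ.1) (λ.λ.1)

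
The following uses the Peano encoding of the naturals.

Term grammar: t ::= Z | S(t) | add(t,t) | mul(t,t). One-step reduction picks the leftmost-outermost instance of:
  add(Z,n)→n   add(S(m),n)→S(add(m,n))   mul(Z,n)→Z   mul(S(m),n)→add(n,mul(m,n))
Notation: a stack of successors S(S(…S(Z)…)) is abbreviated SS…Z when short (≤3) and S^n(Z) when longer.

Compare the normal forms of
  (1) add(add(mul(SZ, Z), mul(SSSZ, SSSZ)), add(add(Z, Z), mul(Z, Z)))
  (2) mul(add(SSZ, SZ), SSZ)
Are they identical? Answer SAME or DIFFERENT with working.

Answer: DIFFERENT — A ⇓ S^9(Z), B ⇓ S^6(Z)

Derivation:
Term A:
  start: add(add(mul(SZ, Z), mul(SSSZ, SSSZ)), add(add(Z, Z), mul(Z, Z)))
  →1  add(add(add(Z, mul(Z, Z)), mul(SSSZ, SSSZ)), add(add(Z, Z), mul(Z, Z)))
  →2  add(add(mul(Z, Z), mul(SSSZ, SSSZ)), add(add(Z, Z), mul(Z, Z)))
  →3  add(add(Z, mul(SSSZ, SSSZ)), add(add(Z, Z), mul(Z, Z)))
  →4  add(mul(SSSZ, SSSZ), add(add(Z, Z), mul(Z, Z)))
  →5  add(add(SSSZ, mul(SSZ, SSSZ)), add(add(Z, Z), mul(Z, Z)))
  →6  add(S(add(SSZ, mul(SSZ, SSSZ))), add(add(Z, Z), mul(Z, Z)))
  →7  S(add(add(SSZ, mul(SSZ, SSSZ)), add(add(Z, Z), mul(Z, Z))))
  →8  S(add(S(add(SZ, mul(SSZ, SSSZ))), add(add(Z, Z), mul(Z, Z))))
  →9  S(S(add(add(SZ, mul(SSZ, SSSZ)), add(add(Z, Z), mul(Z, Z)))))
  →10  S(S(add(S(add(Z, mul(SSZ, SSSZ))), add(add(Z, Z), mul(Z, Z)))))
  →11  S(S(S(add(add(Z, mul(SSZ, SSSZ)), add(add(Z, Z), mul(Z, Z))))))
  →12  S(S(S(add(mul(SSZ, SSSZ), add(add(Z, Z), mul(Z, Z))))))
  →13  S(S(S(add(add(SSSZ, mul(SZ, SSSZ)), add(add(Z, Z), mul(Z, Z))))))
  →14  S(S(S(add(S(add(SSZ, mul(SZ, SSSZ))), add(add(Z, Z), mul(Z, Z))))))
  →15  S(S(S(S(add(add(SSZ, mul(SZ, SSSZ)), add(add(Z, Z), mul(Z, Z)))))))
  →16  S(S(S(S(add(S(add(SZ, mul(SZ, SSSZ))), add(add(Z, Z), mul(Z, Z)))))))
  →17  S(S(S(S(S(add(add(SZ, mul(SZ, SSSZ)), add(add(Z, Z), mul(Z, Z))))))))
  →18  S(S(S(S(S(add(S(add(Z, mul(SZ, SSSZ))), add(add(Z, Z), mul(Z, Z))))))))
  →19  S(S(S(S(S(S(add(add(Z, mul(SZ, SSSZ)), add(add(Z, Z), mul(Z, Z)))))))))
  →20  S(S(S(S(S(S(add(mul(SZ, SSSZ), add(add(Z, Z), mul(Z, Z)))))))))
  →21  S(S(S(S(S(S(add(add(SSSZ, mul(Z, SSSZ)), add(add(Z, Z), mul(Z, Z)))))))))
  →22  S(S(S(S(S(S(add(S(add(SSZ, mul(Z, SSSZ))), add(add(Z, Z), mul(Z, Z)))))))))
  →23  S(S(S(S(S(S(S(add(add(SSZ, mul(Z, SSSZ)), add(add(Z, Z), mul(Z, Z))))))))))
  →24  S(S(S(S(S(S(S(add(S(add(SZ, mul(Z, SSSZ))), add(add(Z, Z), mul(Z, Z))))))))))
  →25  S(S(S(S(S(S(S(S(add(add(SZ, mul(Z, SSSZ)), add(add(Z, Z), mul(Z, Z)))))))))))
  →26  S(S(S(S(S(S(S(S(add(S(add(Z, mul(Z, SSSZ))), add(add(Z, Z), mul(Z, Z)))))))))))
  →27  S(S(S(S(S(S(S(S(S(add(add(Z, mul(Z, SSSZ)), add(add(Z, Z), mul(Z, Z))))))))))))
  →28  S(S(S(S(S(S(S(S(S(add(mul(Z, SSSZ), add(add(Z, Z), mul(Z, Z))))))))))))
  →29  S(S(S(S(S(S(S(S(S(add(Z, add(add(Z, Z), mul(Z, Z))))))))))))
  →30  S(S(S(S(S(S(S(S(S(add(add(Z, Z), mul(Z, Z)))))))))))
  →31  S(S(S(S(S(S(S(S(S(add(Z, mul(Z, Z)))))))))))
  →32  S(S(S(S(S(S(S(S(S(mul(Z, Z))))))))))
  →33  S^9(Z)

Term B:
  start: mul(add(SSZ, SZ), SSZ)
  →1  mul(S(add(SZ, SZ)), SSZ)
  →2  add(SSZ, mul(add(SZ, SZ), SSZ))
  →3  S(add(SZ, mul(add(SZ, SZ), SSZ)))
  →4  S(S(add(Z, mul(add(SZ, SZ), SSZ))))
  →5  S(S(mul(add(SZ, SZ), SSZ)))
  →6  S(S(mul(S(add(Z, SZ)), SSZ)))
  →7  S(S(add(SSZ, mul(add(Z, SZ), SSZ))))
  →8  S(S(S(add(SZ, mul(add(Z, SZ), SSZ)))))
  →9  S(S(S(S(add(Z, mul(add(Z, SZ), SSZ))))))
  →10  S(S(S(S(mul(add(Z, SZ), SSZ)))))
  →11  S(S(S(S(mul(SZ, SSZ)))))
  →12  S(S(S(S(add(SSZ, mul(Z, SSZ))))))
  →13  S(S(S(S(S(add(SZ, mul(Z, SSZ)))))))
  →14  S(S(S(S(S(S(add(Z, mul(Z, SSZ))))))))
  →15  S(S(S(S(S(S(mul(Z, SSZ)))))))
  →16  S^6(Z)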